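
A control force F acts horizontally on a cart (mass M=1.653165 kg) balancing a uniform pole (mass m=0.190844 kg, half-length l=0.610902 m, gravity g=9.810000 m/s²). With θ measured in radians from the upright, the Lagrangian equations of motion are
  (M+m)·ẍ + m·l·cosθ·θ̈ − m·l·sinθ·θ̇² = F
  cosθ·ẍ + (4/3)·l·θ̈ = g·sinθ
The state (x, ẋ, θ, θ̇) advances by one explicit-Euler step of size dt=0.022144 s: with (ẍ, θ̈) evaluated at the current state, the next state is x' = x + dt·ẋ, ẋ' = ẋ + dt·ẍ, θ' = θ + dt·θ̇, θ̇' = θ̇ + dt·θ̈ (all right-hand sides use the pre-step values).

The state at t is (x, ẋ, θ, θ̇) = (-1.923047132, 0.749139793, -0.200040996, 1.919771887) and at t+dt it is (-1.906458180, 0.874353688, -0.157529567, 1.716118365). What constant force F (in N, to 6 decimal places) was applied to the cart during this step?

F = 9.461542 N

ẍ = (ẋ'−ẋ)/dt = (0.874353688−0.749139793)/0.022144 = 5.654529
θ̈ = (θ̇'−θ̇)/dt = (1.716118365−1.919771887)/0.022144 = -9.196781
sinθ=-0.198710, cosθ=0.980058
F = (M+m)·ẍ + m·l·cosθ·θ̈ − m·l·sinθ·θ̇² = 10.427003 + -1.050843 − -0.085382 = 9.461542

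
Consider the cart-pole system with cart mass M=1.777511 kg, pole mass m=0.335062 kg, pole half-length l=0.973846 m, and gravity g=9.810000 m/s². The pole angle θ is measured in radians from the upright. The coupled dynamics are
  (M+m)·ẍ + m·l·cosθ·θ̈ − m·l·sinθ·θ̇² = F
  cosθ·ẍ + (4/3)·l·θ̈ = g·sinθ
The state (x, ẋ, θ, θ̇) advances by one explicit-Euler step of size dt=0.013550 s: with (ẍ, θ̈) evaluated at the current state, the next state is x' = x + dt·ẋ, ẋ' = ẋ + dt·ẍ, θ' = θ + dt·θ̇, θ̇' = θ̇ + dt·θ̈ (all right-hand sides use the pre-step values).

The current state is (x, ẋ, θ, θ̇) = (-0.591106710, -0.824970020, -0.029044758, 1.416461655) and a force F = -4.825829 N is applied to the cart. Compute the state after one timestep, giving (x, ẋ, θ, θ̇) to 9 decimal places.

(-0.602285054, -0.859715302, -0.009851703, 1.440236242)

sinθ=-0.029040674, cosθ=0.999578231
temp = (F + m·l·θ̇²·sinθ)/(M+m) = (-4.825829 + -0.019012175)/2.112573 = -2.293336692
θ̈ = (g·sinθ − cosθ·temp)/(l·(4/3 − m·cos²θ/(M+m))) = 1.754582036
ẍ = temp − m·l·θ̈·cosθ/(M+m) = -2.564227460
Euler: x'=-0.591106710+0.013550·-0.824970020=-0.602285054, ẋ'=-0.824970020+0.013550·-2.564227460=-0.859715302
       θ'=-0.029044758+0.013550·1.416461655=-0.009851703, θ̇'=1.416461655+0.013550·1.754582036=1.440236242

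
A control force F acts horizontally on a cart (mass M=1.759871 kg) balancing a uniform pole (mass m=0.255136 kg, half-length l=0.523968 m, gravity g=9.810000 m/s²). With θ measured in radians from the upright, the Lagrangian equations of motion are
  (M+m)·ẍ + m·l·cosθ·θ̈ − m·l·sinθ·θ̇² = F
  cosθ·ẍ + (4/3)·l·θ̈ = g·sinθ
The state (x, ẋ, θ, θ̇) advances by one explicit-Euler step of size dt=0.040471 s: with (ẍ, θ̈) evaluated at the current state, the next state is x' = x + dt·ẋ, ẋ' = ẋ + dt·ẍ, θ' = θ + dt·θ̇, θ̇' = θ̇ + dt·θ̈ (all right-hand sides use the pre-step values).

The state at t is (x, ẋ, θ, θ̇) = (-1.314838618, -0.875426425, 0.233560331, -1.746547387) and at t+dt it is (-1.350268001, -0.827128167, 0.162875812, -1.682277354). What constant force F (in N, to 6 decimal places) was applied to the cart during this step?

F = 2.516869 N

ẍ = (ẋ'−ẋ)/dt = (-0.827128167−-0.875426425)/0.040471 = 1.193404
θ̈ = (θ̇'−θ̇)/dt = (-1.682277354−-1.746547387)/0.040471 = 1.588052
sinθ=0.231443, cosθ=0.972849
F = (M+m)·ẍ + m·l·cosθ·θ̈ − m·l·sinθ·θ̇² = 2.404718 + 0.206532 − 0.094380 = 2.516869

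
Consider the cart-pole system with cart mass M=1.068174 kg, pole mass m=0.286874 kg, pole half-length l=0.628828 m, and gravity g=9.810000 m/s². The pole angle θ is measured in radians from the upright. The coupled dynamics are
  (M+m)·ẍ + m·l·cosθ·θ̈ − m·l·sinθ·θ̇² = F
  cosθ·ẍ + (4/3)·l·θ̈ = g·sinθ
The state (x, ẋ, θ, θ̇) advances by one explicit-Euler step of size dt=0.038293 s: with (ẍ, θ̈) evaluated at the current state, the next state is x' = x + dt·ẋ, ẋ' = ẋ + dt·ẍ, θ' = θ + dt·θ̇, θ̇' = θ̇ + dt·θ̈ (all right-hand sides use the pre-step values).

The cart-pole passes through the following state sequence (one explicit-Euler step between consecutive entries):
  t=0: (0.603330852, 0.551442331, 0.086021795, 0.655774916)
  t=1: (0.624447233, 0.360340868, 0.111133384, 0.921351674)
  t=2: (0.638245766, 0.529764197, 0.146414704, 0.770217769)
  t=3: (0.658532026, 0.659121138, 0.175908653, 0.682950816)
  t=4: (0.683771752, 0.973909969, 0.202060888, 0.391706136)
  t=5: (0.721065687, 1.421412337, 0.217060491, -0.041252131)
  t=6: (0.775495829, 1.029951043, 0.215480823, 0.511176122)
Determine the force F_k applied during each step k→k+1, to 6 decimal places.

F_0 = -5.522562 N
F_1 = 5.270699 N
F_2 = 4.155145 N
F_3 = 9.773640 N
F_4 = 13.831777 N
F_5 = -11.311071 N

step 0→1:
  ẍ = (ẋ'−ẋ)/dt = (0.360340868−0.551442331)/0.038293 = -4.990506
  θ̈ = (θ̇'−θ̇)/dt = (0.921351674−0.655774916)/0.038293 = 6.935387
  sinθ=0.085916, cosθ=0.996302
  F = (M+m)·ẍ + m·l·cosθ·θ̈ − m·l·sinθ·θ̇² = -6.762376 + 1.246479 − 0.006665 = -5.522562
step 1→2:
  ẍ = (ẋ'−ẋ)/dt = (0.529764197−0.360340868)/0.038293 = 4.424394
  θ̈ = (θ̇'−θ̇)/dt = (0.770217769−0.921351674)/0.038293 = -3.946776
  sinθ=0.110905, cosθ=0.993831
  F = (M+m)·ẍ + m·l·cosθ·θ̈ − m·l·sinθ·θ̇² = 5.995267 + -0.707584 − 0.016983 = 5.270699
step 2→3:
  ẍ = (ẋ'−ẋ)/dt = (0.659121138−0.529764197)/0.038293 = 3.378083
  θ̈ = (θ̇'−θ̇)/dt = (0.682950816−0.770217769)/0.038293 = -2.278927
  sinθ=0.145892, cosθ=0.989301
  F = (M+m)·ẍ + m·l·cosθ·θ̈ − m·l·sinθ·θ̇² = 4.577465 + -0.406707 − 0.015613 = 4.155145
step 3→4:
  ẍ = (ẋ'−ẋ)/dt = (0.973909969−0.659121138)/0.038293 = 8.220532
  θ̈ = (θ̇'−θ̇)/dt = (0.391706136−0.682950816)/0.038293 = -7.605690
  sinθ=0.175003, cosθ=0.984568
  F = (M+m)·ẍ + m·l·cosθ·θ̈ − m·l·sinθ·θ̇² = 11.139215 + -1.350851 − 0.014725 = 9.773640
step 4→5:
  ẍ = (ẋ'−ẋ)/dt = (1.421412337−0.973909969)/0.038293 = 11.686271
  θ̈ = (θ̇'−θ̇)/dt = (-0.041252131−0.391706136)/0.038293 = -11.306460
  sinθ=0.200689, cosθ=0.979655
  F = (M+m)·ẍ + m·l·cosθ·θ̈ − m·l·sinθ·θ̇² = 15.835458 + -1.998126 − 0.005555 = 13.831777
step 5→6:
  ẍ = (ẋ'−ẋ)/dt = (1.029951043−1.421412337)/0.038293 = -10.222790
  θ̈ = (θ̇'−θ̇)/dt = (0.511176122−-0.041252131)/0.038293 = 14.426351
  sinθ=0.215360, cosθ=0.976535
  F = (M+m)·ẍ + m·l·cosθ·θ̈ − m·l·sinθ·θ̇² = -13.852371 + 2.541366 − 0.000066 = -11.311071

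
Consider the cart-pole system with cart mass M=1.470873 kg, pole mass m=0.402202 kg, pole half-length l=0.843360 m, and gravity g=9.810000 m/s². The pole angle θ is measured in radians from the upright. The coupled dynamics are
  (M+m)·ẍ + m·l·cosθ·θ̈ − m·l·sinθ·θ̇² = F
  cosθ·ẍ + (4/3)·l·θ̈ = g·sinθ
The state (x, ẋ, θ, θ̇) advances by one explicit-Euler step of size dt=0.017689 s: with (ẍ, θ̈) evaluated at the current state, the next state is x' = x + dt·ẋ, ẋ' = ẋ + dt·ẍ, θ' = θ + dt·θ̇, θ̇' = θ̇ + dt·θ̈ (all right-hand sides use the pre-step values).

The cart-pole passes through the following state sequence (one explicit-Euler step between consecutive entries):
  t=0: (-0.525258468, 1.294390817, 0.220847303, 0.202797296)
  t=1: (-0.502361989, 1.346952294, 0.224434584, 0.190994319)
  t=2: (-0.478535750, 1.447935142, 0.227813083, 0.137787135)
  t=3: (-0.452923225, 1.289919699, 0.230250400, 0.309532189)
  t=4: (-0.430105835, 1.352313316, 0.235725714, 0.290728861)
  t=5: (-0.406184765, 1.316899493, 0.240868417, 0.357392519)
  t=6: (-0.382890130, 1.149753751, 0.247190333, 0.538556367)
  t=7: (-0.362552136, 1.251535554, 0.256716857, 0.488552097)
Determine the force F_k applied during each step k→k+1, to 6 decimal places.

step 0→1:
  ẍ = (ẋ'−ẋ)/dt = (1.346952294−1.294390817)/0.017689 = 2.971422
  θ̈ = (θ̇'−θ̇)/dt = (0.190994319−0.202797296)/0.017689 = -0.667250
  sinθ=0.219056, cosθ=0.975712
  F = (M+m)·ẍ + m·l·cosθ·θ̈ − m·l·sinθ·θ̇² = 5.565696 + -0.220835 − 0.003056 = 5.341805
step 1→2:
  ẍ = (ẋ'−ẋ)/dt = (1.447935142−1.346952294)/0.017689 = 5.708793
  θ̈ = (θ̇'−θ̇)/dt = (0.137787135−0.190994319)/0.017689 = -3.007925
  sinθ=0.222555, cosθ=0.974920
  F = (M+m)·ẍ + m·l·cosθ·θ̈ − m·l·sinθ·θ̇² = 10.692998 + -0.994703 − 0.002754 = 9.695542
step 2→3:
  ẍ = (ẋ'−ẋ)/dt = (1.289919699−1.447935142)/0.017689 = -8.932978
  θ̈ = (θ̇'−θ̇)/dt = (0.309532189−0.137787135)/0.017689 = 9.709144
  sinθ=0.225848, cosθ=0.974163
  F = (M+m)·ẍ + m·l·cosθ·θ̈ − m·l·sinθ·θ̇² = -16.732137 + 3.208261 − 0.001454 = -13.525331
step 3→4:
  ẍ = (ẋ'−ẋ)/dt = (1.352313316−1.289919699)/0.017689 = 3.527255
  θ̈ = (θ̇'−θ̇)/dt = (0.290728861−0.309532189)/0.017689 = -1.062996
  sinθ=0.228221, cosθ=0.973609
  F = (M+m)·ẍ + m·l·cosθ·θ̈ − m·l·sinθ·θ̇² = 6.606813 + -0.351054 − 0.007417 = 6.248343
step 4→5:
  ẍ = (ẋ'−ẋ)/dt = (1.316899493−1.352313316)/0.017689 = -2.002025
  θ̈ = (θ̇'−θ̇)/dt = (0.357392519−0.290728861)/0.017689 = 3.768650
  sinθ=0.233549, cosθ=0.972345
  F = (M+m)·ẍ + m·l·cosθ·θ̈ − m·l·sinθ·θ̇² = -3.749943 + 1.242978 − 0.006696 = -2.513661
step 5→6:
  ẍ = (ẋ'−ẋ)/dt = (1.149753751−1.316899493)/0.017689 = -9.449135
  θ̈ = (θ̇'−θ̇)/dt = (0.538556367−0.357392519)/0.017689 = 10.241610
  sinθ=0.238546, cosθ=0.971131
  F = (M+m)·ẍ + m·l·cosθ·θ̈ − m·l·sinθ·θ̇² = -17.698938 + 3.373676 − 0.010335 = -14.335597
step 6→7:
  ẍ = (ẋ'−ẋ)/dt = (1.251535554−1.149753751)/0.017689 = 5.753960
  θ̈ = (θ̇'−θ̇)/dt = (0.488552097−0.538556367)/0.017689 = -2.826857
  sinθ=0.244681, cosθ=0.969604
  F = (M+m)·ẍ + m·l·cosθ·θ̈ − m·l·sinθ·θ̇² = 10.777599 + -0.929727 − 0.024072 = 9.823800

F_0 = 5.341805 N
F_1 = 9.695542 N
F_2 = -13.525331 N
F_3 = 6.248343 N
F_4 = -2.513661 N
F_5 = -14.335597 N
F_6 = 9.823800 N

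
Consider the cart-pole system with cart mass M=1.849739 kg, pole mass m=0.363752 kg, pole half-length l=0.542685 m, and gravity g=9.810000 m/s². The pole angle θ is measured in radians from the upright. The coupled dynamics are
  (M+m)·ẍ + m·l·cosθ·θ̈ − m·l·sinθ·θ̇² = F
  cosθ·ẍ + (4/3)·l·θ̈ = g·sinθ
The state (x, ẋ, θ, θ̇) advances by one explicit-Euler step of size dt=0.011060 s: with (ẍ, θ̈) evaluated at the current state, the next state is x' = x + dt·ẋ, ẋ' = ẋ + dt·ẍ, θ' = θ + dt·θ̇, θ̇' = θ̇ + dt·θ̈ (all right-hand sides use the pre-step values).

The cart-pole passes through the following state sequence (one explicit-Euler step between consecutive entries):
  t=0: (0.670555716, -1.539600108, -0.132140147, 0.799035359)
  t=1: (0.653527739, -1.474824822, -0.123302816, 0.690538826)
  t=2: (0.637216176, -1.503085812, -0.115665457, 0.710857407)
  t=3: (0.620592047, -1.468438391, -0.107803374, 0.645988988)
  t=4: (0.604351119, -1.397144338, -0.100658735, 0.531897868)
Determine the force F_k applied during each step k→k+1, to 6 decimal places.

step 0→1:
  ẍ = (ẋ'−ẋ)/dt = (-1.474824822−-1.539600108)/0.011060 = 5.856717
  θ̈ = (θ̇'−θ̇)/dt = (0.690538826−0.799035359)/0.011060 = -9.809813
  sinθ=-0.131756, cosθ=0.991282
  F = (M+m)·ẍ + m·l·cosθ·θ̈ − m·l·sinθ·θ̇² = 12.963790 + -1.919602 − -0.016606 = 11.060793
step 1→2:
  ẍ = (ẋ'−ẋ)/dt = (-1.503085812−-1.474824822)/0.011060 = -2.555243
  θ̈ = (θ̇'−θ̇)/dt = (0.710857407−0.690538826)/0.011060 = 1.837123
  sinθ=-0.122991, cosθ=0.992408
  F = (M+m)·ẍ + m·l·cosθ·θ̈ − m·l·sinθ·θ̇² = -5.656008 + 0.359900 − -0.011577 = -5.284531
step 2→3:
  ẍ = (ẋ'−ẋ)/dt = (-1.468438391−-1.503085812)/0.011060 = 3.132678
  θ̈ = (θ̇'−θ̇)/dt = (0.645988988−0.710857407)/0.011060 = -5.865137
  sinθ=-0.115408, cosθ=0.993318
  F = (M+m)·ẍ + m·l·cosθ·θ̈ − m·l·sinθ·θ̇² = 6.934155 + -1.150058 − -0.011512 = 5.795609
step 3→4:
  ẍ = (ẋ'−ẋ)/dt = (-1.397144338−-1.468438391)/0.011060 = 6.446117
  θ̈ = (θ̇'−θ̇)/dt = (0.531897868−0.645988988)/0.011060 = -10.315653
  sinθ=-0.107595, cosθ=0.994195
  F = (M+m)·ẍ + m·l·cosθ·θ̈ − m·l·sinθ·θ̇² = 14.268422 + -2.024517 − -0.008863 = 12.252768

F_0 = 11.060793 N
F_1 = -5.284531 N
F_2 = 5.795609 N
F_3 = 12.252768 N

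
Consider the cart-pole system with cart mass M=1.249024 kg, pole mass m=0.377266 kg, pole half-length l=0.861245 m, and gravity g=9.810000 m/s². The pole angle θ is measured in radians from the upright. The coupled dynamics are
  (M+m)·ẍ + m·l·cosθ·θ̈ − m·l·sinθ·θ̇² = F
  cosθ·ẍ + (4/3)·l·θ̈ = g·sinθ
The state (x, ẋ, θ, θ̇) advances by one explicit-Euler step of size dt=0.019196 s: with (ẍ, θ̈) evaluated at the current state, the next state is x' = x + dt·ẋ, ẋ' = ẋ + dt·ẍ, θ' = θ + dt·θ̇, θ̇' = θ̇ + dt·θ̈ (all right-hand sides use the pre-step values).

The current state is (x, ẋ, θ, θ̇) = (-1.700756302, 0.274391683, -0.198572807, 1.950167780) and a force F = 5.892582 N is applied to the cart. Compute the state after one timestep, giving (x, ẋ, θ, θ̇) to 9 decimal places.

(-1.695489079, 0.362064039, -0.161137386, 1.842970019)

sinθ=-0.197270385, cosθ=0.980349119
temp = (F + m·l·θ̇²·sinθ)/(M+m) = (5.892582 + -0.243769983)/1.626290 = 3.473434638
θ̈ = (g·sinθ − cosθ·temp)/(l·(4/3 − m·cos²θ/(M+m))) = -5.584380134
ẍ = temp − m·l·θ̈·cosθ/(M+m) = 4.567220048
Euler: x'=-1.700756302+0.019196·0.274391683=-1.695489079, ẋ'=0.274391683+0.019196·4.567220048=0.362064039
       θ'=-0.198572807+0.019196·1.950167780=-0.161137386, θ̇'=1.950167780+0.019196·-5.584380134=1.842970019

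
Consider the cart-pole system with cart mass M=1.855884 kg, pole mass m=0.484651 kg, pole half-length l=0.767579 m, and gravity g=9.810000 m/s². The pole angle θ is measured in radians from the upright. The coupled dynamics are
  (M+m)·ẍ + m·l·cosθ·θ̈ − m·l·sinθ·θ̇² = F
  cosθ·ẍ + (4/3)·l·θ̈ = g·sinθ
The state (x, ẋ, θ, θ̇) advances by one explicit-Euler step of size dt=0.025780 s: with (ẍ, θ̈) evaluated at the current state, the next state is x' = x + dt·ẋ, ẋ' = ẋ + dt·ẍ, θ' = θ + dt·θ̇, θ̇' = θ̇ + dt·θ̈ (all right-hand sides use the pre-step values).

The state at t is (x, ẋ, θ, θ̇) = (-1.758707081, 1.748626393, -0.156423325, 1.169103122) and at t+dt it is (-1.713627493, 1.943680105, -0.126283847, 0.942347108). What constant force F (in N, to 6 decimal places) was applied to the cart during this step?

F = 14.555740 N

ẍ = (ẋ'−ẋ)/dt = (1.943680105−1.748626393)/0.025780 = 7.566087
θ̈ = (θ̇'−θ̇)/dt = (0.942347108−1.169103122)/0.025780 = -8.795811
sinθ=-0.155786, cosθ=0.987791
F = (M+m)·ẍ + m·l·cosθ·θ̈ − m·l·sinθ·θ̇² = 17.708690 + -3.232162 − -0.079211 = 14.555740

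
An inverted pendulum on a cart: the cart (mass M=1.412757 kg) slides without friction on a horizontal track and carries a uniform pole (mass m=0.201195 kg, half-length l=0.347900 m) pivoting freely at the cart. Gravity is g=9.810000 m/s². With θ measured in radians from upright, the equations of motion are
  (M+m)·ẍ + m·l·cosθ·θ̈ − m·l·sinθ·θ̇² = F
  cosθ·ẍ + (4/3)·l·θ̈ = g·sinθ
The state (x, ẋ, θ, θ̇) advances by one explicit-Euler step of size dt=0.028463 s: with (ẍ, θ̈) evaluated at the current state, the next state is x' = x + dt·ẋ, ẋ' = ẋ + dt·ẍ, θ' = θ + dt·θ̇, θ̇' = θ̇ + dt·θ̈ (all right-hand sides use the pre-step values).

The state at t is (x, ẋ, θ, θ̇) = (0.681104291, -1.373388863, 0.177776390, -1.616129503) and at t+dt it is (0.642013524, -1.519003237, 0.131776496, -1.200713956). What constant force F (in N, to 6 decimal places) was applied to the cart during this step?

F = -7.283694 N

ẍ = (ẋ'−ẋ)/dt = (-1.519003237−-1.373388863)/0.028463 = -5.115918
θ̈ = (θ̇'−θ̇)/dt = (-1.200713956−-1.616129503)/0.028463 = 14.594932
sinθ=0.176841, cosθ=0.984239
F = (M+m)·ẍ + m·l·cosθ·θ̈ − m·l·sinθ·θ̇² = -8.256846 + 1.005482 − 0.032330 = -7.283694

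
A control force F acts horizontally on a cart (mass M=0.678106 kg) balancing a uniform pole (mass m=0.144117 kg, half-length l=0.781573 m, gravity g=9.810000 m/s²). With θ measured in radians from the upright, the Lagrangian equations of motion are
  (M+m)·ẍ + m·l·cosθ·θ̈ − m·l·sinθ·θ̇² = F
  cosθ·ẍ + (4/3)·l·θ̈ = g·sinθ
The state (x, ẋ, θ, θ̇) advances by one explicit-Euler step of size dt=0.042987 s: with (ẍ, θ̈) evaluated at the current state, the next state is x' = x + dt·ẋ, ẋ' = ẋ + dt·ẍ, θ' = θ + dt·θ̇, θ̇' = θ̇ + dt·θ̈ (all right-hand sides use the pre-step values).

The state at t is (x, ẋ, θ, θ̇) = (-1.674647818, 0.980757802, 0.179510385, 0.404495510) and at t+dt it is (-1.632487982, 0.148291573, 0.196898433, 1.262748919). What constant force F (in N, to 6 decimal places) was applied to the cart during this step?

ẍ = (ẋ'−ẋ)/dt = (0.148291573−0.980757802)/0.042987 = -19.365534
θ̈ = (θ̇'−θ̇)/dt = (1.262748919−0.404495510)/0.042987 = 19.965418
sinθ=0.178548, cosθ=0.983931
F = (M+m)·ẍ + m·l·cosθ·θ̈ − m·l·sinθ·θ̇² = -15.922788 + 2.212727 − 0.003291 = -13.713351

F = -13.713351 N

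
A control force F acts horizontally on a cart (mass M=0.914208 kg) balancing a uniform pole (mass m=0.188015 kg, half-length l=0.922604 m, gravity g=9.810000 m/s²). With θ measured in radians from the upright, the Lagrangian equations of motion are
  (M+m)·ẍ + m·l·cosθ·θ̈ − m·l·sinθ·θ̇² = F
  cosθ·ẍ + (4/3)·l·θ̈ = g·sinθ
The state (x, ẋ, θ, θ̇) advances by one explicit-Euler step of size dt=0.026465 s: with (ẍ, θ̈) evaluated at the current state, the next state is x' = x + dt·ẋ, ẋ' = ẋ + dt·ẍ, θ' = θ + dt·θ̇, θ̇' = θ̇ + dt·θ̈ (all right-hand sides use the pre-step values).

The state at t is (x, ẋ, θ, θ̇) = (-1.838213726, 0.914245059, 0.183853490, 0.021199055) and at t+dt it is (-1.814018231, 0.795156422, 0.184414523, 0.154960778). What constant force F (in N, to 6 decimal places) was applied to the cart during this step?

F = -4.097899 N

ẍ = (ẋ'−ẋ)/dt = (0.795156422−0.914245059)/0.026465 = -4.499854
θ̈ = (θ̇'−θ̇)/dt = (0.154960778−0.021199055)/0.026465 = 5.054288
sinθ=0.182819, cosθ=0.983147
F = (M+m)·ẍ + m·l·cosθ·θ̈ − m·l·sinθ·θ̇² = -4.959843 + 0.861958 − 0.000014 = -4.097899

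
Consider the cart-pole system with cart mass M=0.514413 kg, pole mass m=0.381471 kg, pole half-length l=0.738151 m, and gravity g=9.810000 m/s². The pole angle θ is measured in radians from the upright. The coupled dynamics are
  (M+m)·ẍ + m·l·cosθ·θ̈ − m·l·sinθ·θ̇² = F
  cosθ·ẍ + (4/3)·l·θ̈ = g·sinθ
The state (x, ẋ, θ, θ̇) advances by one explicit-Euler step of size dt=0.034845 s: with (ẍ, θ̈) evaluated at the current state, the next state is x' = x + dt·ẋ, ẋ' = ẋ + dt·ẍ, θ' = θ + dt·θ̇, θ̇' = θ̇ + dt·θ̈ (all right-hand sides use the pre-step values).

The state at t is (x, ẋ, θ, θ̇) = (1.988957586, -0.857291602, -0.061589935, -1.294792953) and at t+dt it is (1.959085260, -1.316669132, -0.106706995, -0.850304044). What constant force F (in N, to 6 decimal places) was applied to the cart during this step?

ẍ = (ẋ'−ẋ)/dt = (-1.316669132−-0.857291602)/0.034845 = -13.183456
θ̈ = (θ̇'−θ̇)/dt = (-0.850304044−-1.294792953)/0.034845 = 12.756175
sinθ=-0.061551, cosθ=0.998104
F = (M+m)·ẍ + m·l·cosθ·θ̈ − m·l·sinθ·θ̇² = -11.810847 + 3.585114 − -0.029056 = -8.196677

F = -8.196677 N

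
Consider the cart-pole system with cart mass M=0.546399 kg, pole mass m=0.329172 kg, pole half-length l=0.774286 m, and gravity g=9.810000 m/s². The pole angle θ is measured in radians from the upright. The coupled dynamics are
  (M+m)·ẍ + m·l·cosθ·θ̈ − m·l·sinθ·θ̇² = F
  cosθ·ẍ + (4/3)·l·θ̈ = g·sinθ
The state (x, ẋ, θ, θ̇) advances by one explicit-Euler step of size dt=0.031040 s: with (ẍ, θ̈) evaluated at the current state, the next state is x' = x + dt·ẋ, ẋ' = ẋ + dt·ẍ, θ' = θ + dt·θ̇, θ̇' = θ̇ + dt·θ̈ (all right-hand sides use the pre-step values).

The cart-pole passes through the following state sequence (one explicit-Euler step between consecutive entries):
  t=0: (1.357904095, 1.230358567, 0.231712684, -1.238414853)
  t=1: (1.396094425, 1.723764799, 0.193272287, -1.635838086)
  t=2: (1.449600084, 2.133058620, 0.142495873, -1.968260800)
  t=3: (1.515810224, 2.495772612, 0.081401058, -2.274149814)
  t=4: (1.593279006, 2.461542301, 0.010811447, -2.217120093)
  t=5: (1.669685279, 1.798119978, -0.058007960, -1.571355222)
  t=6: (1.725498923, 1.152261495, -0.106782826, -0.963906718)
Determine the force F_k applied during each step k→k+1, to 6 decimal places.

step 0→1:
  ẍ = (ẋ'−ẋ)/dt = (1.723764799−1.230358567)/0.031040 = 15.895819
  θ̈ = (θ̇'−θ̇)/dt = (-1.635838086−-1.238414853)/0.031040 = -12.803584
  sinθ=0.229645, cosθ=0.973275
  F = (M+m)·ẍ + m·l·cosθ·θ̈ − m·l·sinθ·θ̇² = 13.917918 + -3.176078 − 0.089766 = 10.652074
step 1→2:
  ẍ = (ẋ'−ẋ)/dt = (2.133058620−1.723764799)/0.031040 = 13.186012
  θ̈ = (θ̇'−θ̇)/dt = (-1.968260800−-1.635838086)/0.031040 = -10.709495
  sinθ=0.192071, cosθ=0.981381
  F = (M+m)·ẍ + m·l·cosθ·θ̈ − m·l·sinθ·θ̇² = 11.545290 + -2.678742 − 0.130999 = 8.735549
step 2→3:
  ẍ = (ẋ'−ẋ)/dt = (2.495772612−2.133058620)/0.031040 = 11.685373
  θ̈ = (θ̇'−θ̇)/dt = (-2.274149814−-1.968260800)/0.031040 = -9.854672
  sinθ=0.142014, cosθ=0.989865
  F = (M+m)·ẍ + m·l·cosθ·θ̈ − m·l·sinθ·θ̇² = 10.231374 + -2.486236 − 0.140224 = 7.604915
step 3→4:
  ẍ = (ẋ'−ẋ)/dt = (2.461542301−2.495772612)/0.031040 = -1.102781
  θ̈ = (θ̇'−θ̇)/dt = (-2.217120093−-2.274149814)/0.031040 = 1.837298
  sinθ=0.081311, cosθ=0.996689
  F = (M+m)·ẍ + m·l·cosθ·θ̈ − m·l·sinθ·θ̇² = -0.965563 + 0.466727 − 0.107180 = -0.606015
step 4→5:
  ẍ = (ẋ'−ẋ)/dt = (1.798119978−2.461542301)/0.031040 = -21.373142
  θ̈ = (θ̇'−θ̇)/dt = (-1.571355222−-2.217120093)/0.031040 = 20.804281
  sinθ=0.010811, cosθ=0.999942
  F = (M+m)·ẍ + m·l·cosθ·θ̈ − m·l·sinθ·θ̇² = -18.713703 + 5.302145 − 0.013545 = -13.425103
step 5→6:
  ẍ = (ẋ'−ẋ)/dt = (1.152261495−1.798119978)/0.031040 = -20.807296
  θ̈ = (θ̇'−θ̇)/dt = (-0.963906718−-1.571355222)/0.031040 = 19.569862
  sinθ=-0.057975, cosθ=0.998318
  F = (M+m)·ẍ + m·l·cosθ·θ̈ − m·l·sinθ·θ̇² = -18.218265 + 4.979445 − -0.036485 = -13.202335

F_0 = 10.652074 N
F_1 = 8.735549 N
F_2 = 7.604915 N
F_3 = -0.606015 N
F_4 = -13.425103 N
F_5 = -13.202335 N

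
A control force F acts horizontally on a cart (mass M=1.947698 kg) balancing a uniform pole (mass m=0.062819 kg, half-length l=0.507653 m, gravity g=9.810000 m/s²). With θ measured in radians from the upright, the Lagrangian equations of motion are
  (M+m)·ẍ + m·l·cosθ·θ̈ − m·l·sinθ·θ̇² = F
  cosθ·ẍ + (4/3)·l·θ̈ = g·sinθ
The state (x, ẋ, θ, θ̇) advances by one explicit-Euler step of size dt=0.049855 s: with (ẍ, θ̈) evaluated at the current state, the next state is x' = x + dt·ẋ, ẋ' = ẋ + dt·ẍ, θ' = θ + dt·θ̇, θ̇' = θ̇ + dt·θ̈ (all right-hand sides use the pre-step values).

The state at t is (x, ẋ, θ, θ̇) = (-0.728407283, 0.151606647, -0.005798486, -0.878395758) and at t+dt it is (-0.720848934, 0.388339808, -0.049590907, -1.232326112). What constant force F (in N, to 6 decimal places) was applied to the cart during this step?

F = 9.320558 N

ẍ = (ẋ'−ẋ)/dt = (0.388339808−0.151606647)/0.049855 = 4.748434
θ̈ = (θ̇'−θ̇)/dt = (-1.232326112−-0.878395758)/0.049855 = -7.099195
sinθ=-0.005798, cosθ=0.999983
F = (M+m)·ẍ + m·l·cosθ·θ̈ − m·l·sinθ·θ̇² = 9.546807 + -0.226391 − -0.000143 = 9.320558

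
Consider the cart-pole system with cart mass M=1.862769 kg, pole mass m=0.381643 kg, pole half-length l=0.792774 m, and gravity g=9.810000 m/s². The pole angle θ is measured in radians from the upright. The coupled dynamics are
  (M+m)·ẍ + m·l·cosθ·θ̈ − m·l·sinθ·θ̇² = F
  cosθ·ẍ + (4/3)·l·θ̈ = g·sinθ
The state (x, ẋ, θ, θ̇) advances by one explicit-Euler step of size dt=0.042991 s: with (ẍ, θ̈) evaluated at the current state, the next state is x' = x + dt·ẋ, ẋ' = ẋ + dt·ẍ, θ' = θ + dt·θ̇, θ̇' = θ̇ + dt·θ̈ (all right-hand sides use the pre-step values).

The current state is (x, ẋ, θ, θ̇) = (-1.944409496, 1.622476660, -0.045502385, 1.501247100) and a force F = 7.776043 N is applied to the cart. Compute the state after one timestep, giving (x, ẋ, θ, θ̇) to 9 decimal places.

sinθ=-0.045486685, cosθ=0.998964945
temp = (F + m·l·θ̇²·sinθ)/(M+m) = (7.776043 + -0.031016683)/2.244412 = 3.450804183
θ̈ = (g·sinθ − cosθ·temp)/(l·(4/3 − m·cos²θ/(M+m))) = -4.220519626
ẍ = temp − m·l·θ̈·cosθ/(M+m) = 4.019159975
Euler: x'=-1.944409496+0.042991·1.622476660=-1.874657602, ẋ'=1.622476660+0.042991·4.019159975=1.795264366
       θ'=-0.045502385+0.042991·1.501247100=0.019037729, θ̇'=1.501247100+0.042991·-4.220519626=1.319802741

(-1.874657602, 1.795264366, 0.019037729, 1.319802741)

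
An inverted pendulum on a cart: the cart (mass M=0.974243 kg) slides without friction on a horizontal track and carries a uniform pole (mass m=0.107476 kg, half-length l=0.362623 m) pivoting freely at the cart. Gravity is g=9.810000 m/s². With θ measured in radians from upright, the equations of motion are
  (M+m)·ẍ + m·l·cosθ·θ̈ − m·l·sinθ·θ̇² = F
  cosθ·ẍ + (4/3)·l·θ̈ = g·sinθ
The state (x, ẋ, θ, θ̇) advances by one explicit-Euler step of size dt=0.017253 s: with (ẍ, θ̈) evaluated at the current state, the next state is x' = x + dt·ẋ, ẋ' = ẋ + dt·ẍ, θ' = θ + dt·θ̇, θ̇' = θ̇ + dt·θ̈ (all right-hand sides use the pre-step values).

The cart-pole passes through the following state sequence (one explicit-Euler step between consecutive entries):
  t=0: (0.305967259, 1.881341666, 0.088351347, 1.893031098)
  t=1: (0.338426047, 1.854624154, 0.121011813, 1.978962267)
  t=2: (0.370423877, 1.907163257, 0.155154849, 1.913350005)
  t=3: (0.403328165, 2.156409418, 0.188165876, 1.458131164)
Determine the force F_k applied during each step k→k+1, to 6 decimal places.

step 0→1:
  ẍ = (ẋ'−ẋ)/dt = (1.854624154−1.881341666)/0.017253 = -1.548572
  θ̈ = (θ̇'−θ̇)/dt = (1.978962267−1.893031098)/0.017253 = 4.980651
  sinθ=0.088236, cosθ=0.996100
  F = (M+m)·ẍ + m·l·cosθ·θ̈ − m·l·sinθ·θ̇² = -1.675120 + 0.193355 − 0.012323 = -1.494088
step 1→2:
  ẍ = (ẋ'−ẋ)/dt = (1.907163257−1.854624154)/0.017253 = 3.045216
  θ̈ = (θ̇'−θ̇)/dt = (1.913350005−1.978962267)/0.017253 = -3.802948
  sinθ=0.120717, cosθ=0.992687
  F = (M+m)·ẍ + m·l·cosθ·θ̈ − m·l·sinθ·θ̇² = 3.294068 + -0.147129 − 0.018425 = 3.128513
step 2→3:
  ẍ = (ẋ'−ẋ)/dt = (2.156409418−1.907163257)/0.017253 = 14.446540
  θ̈ = (θ̇'−θ̇)/dt = (1.458131164−1.913350005)/0.017253 = -26.384909
  sinθ=0.154533, cosθ=0.987988
  F = (M+m)·ẍ + m·l·cosθ·θ̈ − m·l·sinθ·θ̇² = 15.627097 + -1.015954 − 0.022048 = 14.589095

F_0 = -1.494088 N
F_1 = 3.128513 N
F_2 = 14.589095 N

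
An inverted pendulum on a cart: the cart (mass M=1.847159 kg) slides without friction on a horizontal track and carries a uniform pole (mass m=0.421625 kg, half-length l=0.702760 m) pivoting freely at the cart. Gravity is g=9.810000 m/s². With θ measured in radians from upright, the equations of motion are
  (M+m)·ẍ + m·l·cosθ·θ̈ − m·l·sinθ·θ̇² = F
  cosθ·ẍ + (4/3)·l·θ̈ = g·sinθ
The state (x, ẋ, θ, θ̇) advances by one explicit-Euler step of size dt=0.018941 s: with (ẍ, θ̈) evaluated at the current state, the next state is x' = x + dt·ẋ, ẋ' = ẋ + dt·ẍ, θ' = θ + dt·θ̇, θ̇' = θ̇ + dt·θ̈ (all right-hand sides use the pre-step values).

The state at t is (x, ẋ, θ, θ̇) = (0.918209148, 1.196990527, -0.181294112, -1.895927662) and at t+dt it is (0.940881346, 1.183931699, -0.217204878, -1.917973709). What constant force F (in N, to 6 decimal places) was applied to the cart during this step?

ẍ = (ẋ'−ẋ)/dt = (1.183931699−1.196990527)/0.018941 = -0.689448
θ̈ = (θ̇'−θ̇)/dt = (-1.917973709−-1.895927662)/0.018941 = -1.163933
sinθ=-0.180303, cosθ=0.983611
F = (M+m)·ẍ + m·l·cosθ·θ̈ − m·l·sinθ·θ̇² = -1.564208 + -0.339223 − -0.192034 = -1.711396

F = -1.711396 N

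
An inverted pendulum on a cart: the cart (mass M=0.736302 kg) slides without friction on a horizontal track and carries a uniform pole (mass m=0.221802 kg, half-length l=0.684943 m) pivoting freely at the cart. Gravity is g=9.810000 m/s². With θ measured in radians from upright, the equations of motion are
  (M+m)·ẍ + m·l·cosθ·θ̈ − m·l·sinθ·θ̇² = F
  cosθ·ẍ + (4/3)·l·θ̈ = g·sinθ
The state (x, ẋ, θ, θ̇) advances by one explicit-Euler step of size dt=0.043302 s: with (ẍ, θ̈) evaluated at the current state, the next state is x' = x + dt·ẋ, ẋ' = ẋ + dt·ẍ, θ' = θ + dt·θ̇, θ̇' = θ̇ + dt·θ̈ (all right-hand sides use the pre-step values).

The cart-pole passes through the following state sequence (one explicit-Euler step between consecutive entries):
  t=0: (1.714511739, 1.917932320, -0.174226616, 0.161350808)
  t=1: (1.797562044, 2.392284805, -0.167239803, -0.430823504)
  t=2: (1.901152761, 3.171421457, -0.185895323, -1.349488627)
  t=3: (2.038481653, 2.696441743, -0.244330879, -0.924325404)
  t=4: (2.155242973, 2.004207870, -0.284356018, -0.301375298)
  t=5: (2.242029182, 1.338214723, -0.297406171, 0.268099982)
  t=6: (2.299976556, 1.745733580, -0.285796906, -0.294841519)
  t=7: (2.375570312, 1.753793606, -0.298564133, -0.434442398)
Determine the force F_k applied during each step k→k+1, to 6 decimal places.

F_0 = 8.450107 N
F_1 = 14.065845 N
F_2 = -8.992356 N
F_3 = -13.164371 N
F_4 = -12.814227 N
F_5 = 7.131667 N
F_6 = -0.287852 N

step 0→1:
  ẍ = (ẋ'−ẋ)/dt = (2.392284805−1.917932320)/0.043302 = 10.954517
  θ̈ = (θ̇'−θ̇)/dt = (-0.430823504−0.161350808)/0.043302 = -13.675449
  sinθ=-0.173347, cosθ=0.984861
  F = (M+m)·ẍ + m·l·cosθ·θ̈ − m·l·sinθ·θ̇² = 10.495566 + -2.046145 − -0.000686 = 8.450107
step 1→2:
  ẍ = (ẋ'−ẋ)/dt = (3.171421457−2.392284805)/0.043302 = 17.993087
  θ̈ = (θ̇'−θ̇)/dt = (-1.349488627−-0.430823504)/0.043302 = -21.215305
  sinθ=-0.166461, cosθ=0.986048
  F = (M+m)·ẍ + m·l·cosθ·θ̈ − m·l·sinθ·θ̇² = 17.239249 + -3.178097 − -0.004694 = 14.065845
step 2→3:
  ẍ = (ẋ'−ẋ)/dt = (2.696441743−3.171421457)/0.043302 = -10.969002
  θ̈ = (θ̇'−θ̇)/dt = (-0.924325404−-1.349488627)/0.043302 = 9.818559
  sinθ=-0.184827, cosθ=0.982771
  F = (M+m)·ẍ + m·l·cosθ·θ̈ − m·l·sinθ·θ̇² = -10.509444 + 1.465953 − -0.051136 = -8.992356
step 3→4:
  ẍ = (ẋ'−ẋ)/dt = (2.004207870−2.696441743)/0.043302 = -15.986187
  θ̈ = (θ̇'−θ̇)/dt = (-0.301375298−-0.924325404)/0.043302 = 14.386174
  sinθ=-0.241907, cosθ=0.970299
  F = (M+m)·ẍ + m·l·cosθ·θ̈ − m·l·sinθ·θ̇² = -15.316430 + 2.120660 − -0.031399 = -13.164371
step 4→5:
  ẍ = (ẋ'−ẋ)/dt = (1.338214723−2.004207870)/0.043302 = -15.380194
  θ̈ = (θ̇'−θ̇)/dt = (0.268099982−-0.301375298)/0.043302 = 13.151247
  sinθ=-0.280539, cosθ=0.959843
  F = (M+m)·ẍ + m·l·cosθ·θ̈ − m·l·sinθ·θ̇² = -14.735825 + 1.917727 − -0.003871 = -12.814227
step 5→6:
  ẍ = (ẋ'−ẋ)/dt = (1.745733580−1.338214723)/0.043302 = 9.411086
  θ̈ = (θ̇'−θ̇)/dt = (-0.294841519−0.268099982)/0.043302 = -13.000358
  sinθ=-0.293041, cosθ=0.956100
  F = (M+m)·ẍ + m·l·cosθ·θ̈ − m·l·sinθ·θ̇² = 9.016799 + -1.888332 − -0.003200 = 7.131667
step 6→7:
  ẍ = (ẋ'−ẋ)/dt = (1.753793606−1.745733580)/0.043302 = 0.186135
  θ̈ = (θ̇'−θ̇)/dt = (-0.434442398−-0.294841519)/0.043302 = -3.223890
  sinθ=-0.281922, cosθ=0.959437
  F = (M+m)·ẍ + m·l·cosθ·θ̈ − m·l·sinθ·θ̇² = 0.178337 + -0.469912 − -0.003723 = -0.287852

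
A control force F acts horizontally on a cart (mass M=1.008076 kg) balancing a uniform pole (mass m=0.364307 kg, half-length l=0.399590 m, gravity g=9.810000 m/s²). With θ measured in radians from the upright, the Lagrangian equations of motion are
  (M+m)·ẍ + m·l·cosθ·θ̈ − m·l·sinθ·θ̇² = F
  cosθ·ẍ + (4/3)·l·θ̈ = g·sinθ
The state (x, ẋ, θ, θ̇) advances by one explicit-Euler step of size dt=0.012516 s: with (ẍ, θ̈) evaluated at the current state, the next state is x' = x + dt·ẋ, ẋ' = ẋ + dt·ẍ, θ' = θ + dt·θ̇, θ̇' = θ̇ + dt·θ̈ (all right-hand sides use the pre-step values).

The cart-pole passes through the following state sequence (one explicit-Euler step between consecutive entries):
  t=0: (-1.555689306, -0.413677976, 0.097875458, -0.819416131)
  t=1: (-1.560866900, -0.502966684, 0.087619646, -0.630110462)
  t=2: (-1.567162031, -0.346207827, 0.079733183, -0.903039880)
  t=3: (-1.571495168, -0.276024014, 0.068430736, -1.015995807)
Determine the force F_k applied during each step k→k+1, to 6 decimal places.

F_0 = -7.608810 N
F_1 = 14.021335 N
F_2 = 6.376605 N

step 0→1:
  ẍ = (ẋ'−ẋ)/dt = (-0.502966684−-0.413677976)/0.012516 = -7.133965
  θ̈ = (θ̇'−θ̇)/dt = (-0.630110462−-0.819416131)/0.012516 = 15.125093
  sinθ=0.097719, cosθ=0.995214
  F = (M+m)·ẍ + m·l·cosθ·θ̈ − m·l·sinθ·θ̇² = -9.790532 + 2.191274 − 0.009551 = -7.608810
step 1→2:
  ẍ = (ẋ'−ẋ)/dt = (-0.346207827−-0.502966684)/0.012516 = 12.524677
  θ̈ = (θ̇'−θ̇)/dt = (-0.903039880−-0.630110462)/0.012516 = -21.806441
  sinθ=0.087508, cosθ=0.996164
  F = (M+m)·ẍ + m·l·cosθ·θ̈ − m·l·sinθ·θ̇² = 17.188654 + -3.162261 − 0.005058 = 14.021335
step 2→3:
  ẍ = (ẋ'−ẋ)/dt = (-0.276024014−-0.346207827)/0.012516 = 5.607527
  θ̈ = (θ̇'−θ̇)/dt = (-1.015995807−-0.903039880)/0.012516 = -9.024922
  sinθ=0.079649, cosθ=0.996823
  F = (M+m)·ẍ + m·l·cosθ·θ̈ − m·l·sinθ·θ̇² = 7.695675 + -1.309615 − 0.009455 = 6.376605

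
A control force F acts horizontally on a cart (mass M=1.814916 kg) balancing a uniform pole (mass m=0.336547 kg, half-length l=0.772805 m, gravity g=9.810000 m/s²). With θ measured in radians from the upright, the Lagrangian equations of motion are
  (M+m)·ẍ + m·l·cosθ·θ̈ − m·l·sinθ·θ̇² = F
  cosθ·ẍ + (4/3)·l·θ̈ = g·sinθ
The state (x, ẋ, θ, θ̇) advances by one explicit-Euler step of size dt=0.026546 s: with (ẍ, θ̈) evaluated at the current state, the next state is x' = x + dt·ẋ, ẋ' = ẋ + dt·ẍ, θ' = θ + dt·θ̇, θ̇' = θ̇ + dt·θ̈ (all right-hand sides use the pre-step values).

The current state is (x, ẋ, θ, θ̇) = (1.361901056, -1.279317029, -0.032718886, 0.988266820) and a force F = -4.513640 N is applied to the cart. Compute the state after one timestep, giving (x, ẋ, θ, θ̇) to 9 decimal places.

(1.327940306, -1.341386804, -0.006484355, 1.040205094)

sinθ=-0.032713049, cosθ=0.999464785
temp = (F + m·l·θ̇²·sinθ)/(M+m) = (-4.513640 + -0.008309695)/2.151463 = -2.101802213
θ̈ = (g·sinθ − cosθ·temp)/(l·(4/3 − m·cos²θ/(M+m))) = 1.956538625
ẍ = temp − m·l·θ̈·cosθ/(M+m) = -2.338196888
Euler: x'=1.361901056+0.026546·-1.279317029=1.327940306, ẋ'=-1.279317029+0.026546·-2.338196888=-1.341386804
       θ'=-0.032718886+0.026546·0.988266820=-0.006484355, θ̇'=0.988266820+0.026546·1.956538625=1.040205094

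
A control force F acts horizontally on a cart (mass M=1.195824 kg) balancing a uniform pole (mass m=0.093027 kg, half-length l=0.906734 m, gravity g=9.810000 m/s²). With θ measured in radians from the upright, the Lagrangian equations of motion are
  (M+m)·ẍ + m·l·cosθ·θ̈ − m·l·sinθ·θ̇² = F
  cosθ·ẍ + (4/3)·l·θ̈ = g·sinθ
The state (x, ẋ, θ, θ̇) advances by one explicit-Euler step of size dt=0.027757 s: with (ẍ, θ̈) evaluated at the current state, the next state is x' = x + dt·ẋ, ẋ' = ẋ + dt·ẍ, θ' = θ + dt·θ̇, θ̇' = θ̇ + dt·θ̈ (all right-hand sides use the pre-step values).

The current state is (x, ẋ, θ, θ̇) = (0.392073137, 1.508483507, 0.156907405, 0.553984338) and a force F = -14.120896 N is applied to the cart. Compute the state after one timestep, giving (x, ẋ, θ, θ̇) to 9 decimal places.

(0.433944114, 1.185106438, 0.172284348, 0.853373123)

sinθ=0.156264355, cosθ=0.987715268
temp = (F + m·l·θ̇²·sinθ)/(M+m) = (-14.120896 + 0.004045236)/1.288851 = -10.953051023
θ̈ = (g·sinθ − cosθ·temp)/(l·(4/3 − m·cos²θ/(M+m))) = 10.786064234
ẍ = temp − m·l·θ̈·cosθ/(M+m) = -11.650288903
Euler: x'=0.392073137+0.027757·1.508483507=0.433944114, ẋ'=1.508483507+0.027757·-11.650288903=1.185106438
       θ'=0.156907405+0.027757·0.553984338=0.172284348, θ̇'=0.553984338+0.027757·10.786064234=0.853373123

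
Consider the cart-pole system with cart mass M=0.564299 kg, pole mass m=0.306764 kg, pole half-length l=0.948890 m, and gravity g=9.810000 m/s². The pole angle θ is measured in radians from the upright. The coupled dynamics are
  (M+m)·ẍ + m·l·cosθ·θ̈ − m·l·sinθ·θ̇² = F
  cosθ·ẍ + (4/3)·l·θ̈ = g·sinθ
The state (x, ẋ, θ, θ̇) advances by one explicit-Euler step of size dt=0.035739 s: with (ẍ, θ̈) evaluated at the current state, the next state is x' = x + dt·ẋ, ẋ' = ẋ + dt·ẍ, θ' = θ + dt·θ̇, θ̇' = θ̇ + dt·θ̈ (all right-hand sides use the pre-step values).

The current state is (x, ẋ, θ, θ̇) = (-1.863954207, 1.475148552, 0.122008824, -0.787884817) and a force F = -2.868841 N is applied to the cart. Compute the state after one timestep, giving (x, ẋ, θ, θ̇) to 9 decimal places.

(-1.811233873, 1.302137716, 0.093850609, -0.618427694)

sinθ=0.121706342, cosθ=0.992566152
temp = (F + m·l·θ̇²·sinθ)/(M+m) = (-2.868841 + 0.021991707)/0.871063 = -3.268247295
θ̈ = (g·sinθ − cosθ·temp)/(l·(4/3 − m·cos²θ/(M+m))) = 4.741518327
ẍ = temp − m·l·θ̈·cosθ/(M+m) = -4.840953462
Euler: x'=-1.863954207+0.035739·1.475148552=-1.811233873, ẋ'=1.475148552+0.035739·-4.840953462=1.302137716
       θ'=0.122008824+0.035739·-0.787884817=0.093850609, θ̇'=-0.787884817+0.035739·4.741518327=-0.618427694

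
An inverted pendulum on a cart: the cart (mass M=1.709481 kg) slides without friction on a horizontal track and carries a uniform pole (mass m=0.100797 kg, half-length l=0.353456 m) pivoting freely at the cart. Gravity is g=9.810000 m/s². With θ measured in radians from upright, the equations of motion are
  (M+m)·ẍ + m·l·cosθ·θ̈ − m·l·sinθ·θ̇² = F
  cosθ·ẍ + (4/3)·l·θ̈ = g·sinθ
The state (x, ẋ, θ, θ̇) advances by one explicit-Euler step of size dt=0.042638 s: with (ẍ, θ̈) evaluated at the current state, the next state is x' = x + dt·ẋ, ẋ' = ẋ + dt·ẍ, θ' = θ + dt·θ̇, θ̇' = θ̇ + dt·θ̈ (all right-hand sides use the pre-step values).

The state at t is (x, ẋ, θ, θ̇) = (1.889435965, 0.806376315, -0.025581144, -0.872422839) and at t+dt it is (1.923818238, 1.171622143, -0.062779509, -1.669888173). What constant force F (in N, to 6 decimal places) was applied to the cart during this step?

ẍ = (ẋ'−ẋ)/dt = (1.171622143−0.806376315)/0.042638 = 8.566205
θ̈ = (θ̇'−θ̇)/dt = (-1.669888173−-0.872422839)/0.042638 = -18.703160
sinθ=-0.025578, cosθ=0.999673
F = (M+m)·ẍ + m·l·cosθ·θ̈ − m·l·sinθ·θ̇² = 15.507212 + -0.666125 − -0.000694 = 14.841780

F = 14.841780 N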